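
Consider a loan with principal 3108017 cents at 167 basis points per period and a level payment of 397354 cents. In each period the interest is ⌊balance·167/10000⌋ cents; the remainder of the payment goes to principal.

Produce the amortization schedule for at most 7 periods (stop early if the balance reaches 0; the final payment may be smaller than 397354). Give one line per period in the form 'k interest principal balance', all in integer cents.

1 51903 345451 2762566
2 46134 351220 2411346
3 40269 357085 2054261
4 34306 363048 1691213
5 28243 369111 1322102
6 22079 375275 946827
7 15812 381542 565285

1. interest=⌊3108017·167/10000⌋=51903; principal=397354-51903=345451; balance=3108017-345451=2762566
2. interest=⌊2762566·167/10000⌋=46134; principal=397354-46134=351220; balance=2762566-351220=2411346
3. interest=⌊2411346·167/10000⌋=40269; principal=397354-40269=357085; balance=2411346-357085=2054261
4. interest=⌊2054261·167/10000⌋=34306; principal=397354-34306=363048; balance=2054261-363048=1691213
5. interest=⌊1691213·167/10000⌋=28243; principal=397354-28243=369111; balance=1691213-369111=1322102
6. interest=⌊1322102·167/10000⌋=22079; principal=397354-22079=375275; balance=1322102-375275=946827
7. interest=⌊946827·167/10000⌋=15812; principal=397354-15812=381542; balance=946827-381542=565285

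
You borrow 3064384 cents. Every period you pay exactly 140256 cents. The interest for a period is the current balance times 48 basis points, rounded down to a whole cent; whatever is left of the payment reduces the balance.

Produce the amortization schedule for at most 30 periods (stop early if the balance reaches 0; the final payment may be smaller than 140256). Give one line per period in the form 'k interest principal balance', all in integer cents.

1. interest=⌊3064384·48/10000⌋=14709; principal=140256-14709=125547; balance=3064384-125547=2938837
2. interest=⌊2938837·48/10000⌋=14106; principal=140256-14106=126150; balance=2938837-126150=2812687
3. interest=⌊2812687·48/10000⌋=13500; principal=140256-13500=126756; balance=2812687-126756=2685931
4. interest=⌊2685931·48/10000⌋=12892; principal=140256-12892=127364; balance=2685931-127364=2558567
5. interest=⌊2558567·48/10000⌋=12281; principal=140256-12281=127975; balance=2558567-127975=2430592
6. interest=⌊2430592·48/10000⌋=11666; principal=140256-11666=128590; balance=2430592-128590=2302002
7. interest=⌊2302002·48/10000⌋=11049; principal=140256-11049=129207; balance=2302002-129207=2172795
8. interest=⌊2172795·48/10000⌋=10429; principal=140256-10429=129827; balance=2172795-129827=2042968
9. interest=⌊2042968·48/10000⌋=9806; principal=140256-9806=130450; balance=2042968-130450=1912518
10. interest=⌊1912518·48/10000⌋=9180; principal=140256-9180=131076; balance=1912518-131076=1781442
11. interest=⌊1781442·48/10000⌋=8550; principal=140256-8550=131706; balance=1781442-131706=1649736
12. interest=⌊1649736·48/10000⌋=7918; principal=140256-7918=132338; balance=1649736-132338=1517398
13. interest=⌊1517398·48/10000⌋=7283; principal=140256-7283=132973; balance=1517398-132973=1384425
14. interest=⌊1384425·48/10000⌋=6645; principal=140256-6645=133611; balance=1384425-133611=1250814
15. interest=⌊1250814·48/10000⌋=6003; principal=140256-6003=134253; balance=1250814-134253=1116561
16. interest=⌊1116561·48/10000⌋=5359; principal=140256-5359=134897; balance=1116561-134897=981664
17. interest=⌊981664·48/10000⌋=4711; principal=140256-4711=135545; balance=981664-135545=846119
18. interest=⌊846119·48/10000⌋=4061; principal=140256-4061=136195; balance=846119-136195=709924
19. interest=⌊709924·48/10000⌋=3407; principal=140256-3407=136849; balance=709924-136849=573075
20. interest=⌊573075·48/10000⌋=2750; principal=140256-2750=137506; balance=573075-137506=435569
21. interest=⌊435569·48/10000⌋=2090; principal=140256-2090=138166; balance=435569-138166=297403
22. interest=⌊297403·48/10000⌋=1427; principal=140256-1427=138829; balance=297403-138829=158574
23. interest=⌊158574·48/10000⌋=761; principal=140256-761=139495; balance=158574-139495=19079
24. interest=⌊19079·48/10000⌋=91; principal=min(140256-91,19079)=19079; balance=19079-19079=0

1 14709 125547 2938837
2 14106 126150 2812687
3 13500 126756 2685931
4 12892 127364 2558567
5 12281 127975 2430592
6 11666 128590 2302002
7 11049 129207 2172795
8 10429 129827 2042968
9 9806 130450 1912518
10 9180 131076 1781442
11 8550 131706 1649736
12 7918 132338 1517398
13 7283 132973 1384425
14 6645 133611 1250814
15 6003 134253 1116561
16 5359 134897 981664
17 4711 135545 846119
18 4061 136195 709924
19 3407 136849 573075
20 2750 137506 435569
21 2090 138166 297403
22 1427 138829 158574
23 761 139495 19079
24 91 19079 0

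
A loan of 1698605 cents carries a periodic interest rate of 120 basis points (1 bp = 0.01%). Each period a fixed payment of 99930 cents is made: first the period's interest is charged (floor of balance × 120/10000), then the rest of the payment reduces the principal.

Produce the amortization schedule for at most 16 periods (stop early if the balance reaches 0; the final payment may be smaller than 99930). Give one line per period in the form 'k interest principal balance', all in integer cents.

1 20383 79547 1619058
2 19428 80502 1538556
3 18462 81468 1457088
4 17485 82445 1374643
5 16495 83435 1291208
6 15494 84436 1206772
7 14481 85449 1121323
8 13455 86475 1034848
9 12418 87512 947336
10 11368 88562 858774
11 10305 89625 769149
12 9229 90701 678448
13 8141 91789 586659
14 7039 92891 493768
15 5925 94005 399763
16 4797 95133 304630

1. interest=⌊1698605·120/10000⌋=20383; principal=99930-20383=79547; balance=1698605-79547=1619058
2. interest=⌊1619058·120/10000⌋=19428; principal=99930-19428=80502; balance=1619058-80502=1538556
3. interest=⌊1538556·120/10000⌋=18462; principal=99930-18462=81468; balance=1538556-81468=1457088
4. interest=⌊1457088·120/10000⌋=17485; principal=99930-17485=82445; balance=1457088-82445=1374643
5. interest=⌊1374643·120/10000⌋=16495; principal=99930-16495=83435; balance=1374643-83435=1291208
6. interest=⌊1291208·120/10000⌋=15494; principal=99930-15494=84436; balance=1291208-84436=1206772
7. interest=⌊1206772·120/10000⌋=14481; principal=99930-14481=85449; balance=1206772-85449=1121323
8. interest=⌊1121323·120/10000⌋=13455; principal=99930-13455=86475; balance=1121323-86475=1034848
9. interest=⌊1034848·120/10000⌋=12418; principal=99930-12418=87512; balance=1034848-87512=947336
10. interest=⌊947336·120/10000⌋=11368; principal=99930-11368=88562; balance=947336-88562=858774
11. interest=⌊858774·120/10000⌋=10305; principal=99930-10305=89625; balance=858774-89625=769149
12. interest=⌊769149·120/10000⌋=9229; principal=99930-9229=90701; balance=769149-90701=678448
13. interest=⌊678448·120/10000⌋=8141; principal=99930-8141=91789; balance=678448-91789=586659
14. interest=⌊586659·120/10000⌋=7039; principal=99930-7039=92891; balance=586659-92891=493768
15. interest=⌊493768·120/10000⌋=5925; principal=99930-5925=94005; balance=493768-94005=399763
16. interest=⌊399763·120/10000⌋=4797; principal=99930-4797=95133; balance=399763-95133=304630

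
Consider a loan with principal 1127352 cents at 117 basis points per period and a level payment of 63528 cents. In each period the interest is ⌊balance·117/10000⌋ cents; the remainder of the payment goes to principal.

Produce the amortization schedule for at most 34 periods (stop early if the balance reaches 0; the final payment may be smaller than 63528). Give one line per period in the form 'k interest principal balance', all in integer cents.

1 13190 50338 1077014
2 12601 50927 1026087
3 12005 51523 974564
4 11402 52126 922438
5 10792 52736 869702
6 10175 53353 816349
7 9551 53977 762372
8 8919 54609 707763
9 8280 55248 652515
10 7634 55894 596621
11 6980 56548 540073
12 6318 57210 482863
13 5649 57879 424984
14 4972 58556 366428
15 4287 59241 307187
16 3594 59934 247253
17 2892 60636 186617
18 2183 61345 125272
19 1465 62063 63209
20 739 62789 420
21 4 420 0

1. interest=⌊1127352·117/10000⌋=13190; principal=63528-13190=50338; balance=1127352-50338=1077014
2. interest=⌊1077014·117/10000⌋=12601; principal=63528-12601=50927; balance=1077014-50927=1026087
3. interest=⌊1026087·117/10000⌋=12005; principal=63528-12005=51523; balance=1026087-51523=974564
4. interest=⌊974564·117/10000⌋=11402; principal=63528-11402=52126; balance=974564-52126=922438
5. interest=⌊922438·117/10000⌋=10792; principal=63528-10792=52736; balance=922438-52736=869702
6. interest=⌊869702·117/10000⌋=10175; principal=63528-10175=53353; balance=869702-53353=816349
7. interest=⌊816349·117/10000⌋=9551; principal=63528-9551=53977; balance=816349-53977=762372
8. interest=⌊762372·117/10000⌋=8919; principal=63528-8919=54609; balance=762372-54609=707763
9. interest=⌊707763·117/10000⌋=8280; principal=63528-8280=55248; balance=707763-55248=652515
10. interest=⌊652515·117/10000⌋=7634; principal=63528-7634=55894; balance=652515-55894=596621
11. interest=⌊596621·117/10000⌋=6980; principal=63528-6980=56548; balance=596621-56548=540073
12. interest=⌊540073·117/10000⌋=6318; principal=63528-6318=57210; balance=540073-57210=482863
13. interest=⌊482863·117/10000⌋=5649; principal=63528-5649=57879; balance=482863-57879=424984
14. interest=⌊424984·117/10000⌋=4972; principal=63528-4972=58556; balance=424984-58556=366428
15. interest=⌊366428·117/10000⌋=4287; principal=63528-4287=59241; balance=366428-59241=307187
16. interest=⌊307187·117/10000⌋=3594; principal=63528-3594=59934; balance=307187-59934=247253
17. interest=⌊247253·117/10000⌋=2892; principal=63528-2892=60636; balance=247253-60636=186617
18. interest=⌊186617·117/10000⌋=2183; principal=63528-2183=61345; balance=186617-61345=125272
19. interest=⌊125272·117/10000⌋=1465; principal=63528-1465=62063; balance=125272-62063=63209
20. interest=⌊63209·117/10000⌋=739; principal=63528-739=62789; balance=63209-62789=420
21. interest=⌊420·117/10000⌋=4; principal=min(63528-4,420)=420; balance=420-420=0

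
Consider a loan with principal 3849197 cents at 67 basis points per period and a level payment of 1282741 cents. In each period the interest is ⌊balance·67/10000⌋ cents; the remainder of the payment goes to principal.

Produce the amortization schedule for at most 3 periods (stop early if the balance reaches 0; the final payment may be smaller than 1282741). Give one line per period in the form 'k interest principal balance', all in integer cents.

1. interest=⌊3849197·67/10000⌋=25789; principal=1282741-25789=1256952; balance=3849197-1256952=2592245
2. interest=⌊2592245·67/10000⌋=17368; principal=1282741-17368=1265373; balance=2592245-1265373=1326872
3. interest=⌊1326872·67/10000⌋=8890; principal=1282741-8890=1273851; balance=1326872-1273851=53021

1 25789 1256952 2592245
2 17368 1265373 1326872
3 8890 1273851 53021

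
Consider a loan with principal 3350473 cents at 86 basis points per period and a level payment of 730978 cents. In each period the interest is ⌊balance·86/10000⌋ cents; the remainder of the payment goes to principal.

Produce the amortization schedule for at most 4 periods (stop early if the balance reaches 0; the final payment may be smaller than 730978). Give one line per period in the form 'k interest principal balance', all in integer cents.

1 28814 702164 2648309
2 22775 708203 1940106
3 16684 714294 1225812
4 10541 720437 505375

1. interest=⌊3350473·86/10000⌋=28814; principal=730978-28814=702164; balance=3350473-702164=2648309
2. interest=⌊2648309·86/10000⌋=22775; principal=730978-22775=708203; balance=2648309-708203=1940106
3. interest=⌊1940106·86/10000⌋=16684; principal=730978-16684=714294; balance=1940106-714294=1225812
4. interest=⌊1225812·86/10000⌋=10541; principal=730978-10541=720437; balance=1225812-720437=505375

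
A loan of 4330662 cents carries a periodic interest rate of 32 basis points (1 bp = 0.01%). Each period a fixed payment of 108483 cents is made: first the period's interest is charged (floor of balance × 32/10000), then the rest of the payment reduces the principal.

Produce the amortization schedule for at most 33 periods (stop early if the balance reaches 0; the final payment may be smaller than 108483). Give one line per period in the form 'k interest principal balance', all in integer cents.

1 13858 94625 4236037
2 13555 94928 4141109
3 13251 95232 4045877
4 12946 95537 3950340
5 12641 95842 3854498
6 12334 96149 3758349
7 12026 96457 3661892
8 11718 96765 3565127
9 11408 97075 3468052
10 11097 97386 3370666
11 10786 97697 3272969
12 10473 98010 3174959
13 10159 98324 3076635
14 9845 98638 2977997
15 9529 98954 2879043
16 9212 99271 2779772
17 8895 99588 2680184
18 8576 99907 2580277
19 8256 100227 2480050
20 7936 100547 2379503
21 7614 100869 2278634
22 7291 101192 2177442
23 6967 101516 2075926
24 6642 101841 1974085
25 6317 102166 1871919
26 5990 102493 1769426
27 5662 102821 1666605
28 5333 103150 1563455
29 5003 103480 1459975
30 4671 103812 1356163
31 4339 104144 1252019
32 4006 104477 1147542
33 3672 104811 1042731

1. interest=⌊4330662·32/10000⌋=13858; principal=108483-13858=94625; balance=4330662-94625=4236037
2. interest=⌊4236037·32/10000⌋=13555; principal=108483-13555=94928; balance=4236037-94928=4141109
3. interest=⌊4141109·32/10000⌋=13251; principal=108483-13251=95232; balance=4141109-95232=4045877
4. interest=⌊4045877·32/10000⌋=12946; principal=108483-12946=95537; balance=4045877-95537=3950340
5. interest=⌊3950340·32/10000⌋=12641; principal=108483-12641=95842; balance=3950340-95842=3854498
6. interest=⌊3854498·32/10000⌋=12334; principal=108483-12334=96149; balance=3854498-96149=3758349
7. interest=⌊3758349·32/10000⌋=12026; principal=108483-12026=96457; balance=3758349-96457=3661892
8. interest=⌊3661892·32/10000⌋=11718; principal=108483-11718=96765; balance=3661892-96765=3565127
9. interest=⌊3565127·32/10000⌋=11408; principal=108483-11408=97075; balance=3565127-97075=3468052
10. interest=⌊3468052·32/10000⌋=11097; principal=108483-11097=97386; balance=3468052-97386=3370666
11. interest=⌊3370666·32/10000⌋=10786; principal=108483-10786=97697; balance=3370666-97697=3272969
12. interest=⌊3272969·32/10000⌋=10473; principal=108483-10473=98010; balance=3272969-98010=3174959
13. interest=⌊3174959·32/10000⌋=10159; principal=108483-10159=98324; balance=3174959-98324=3076635
14. interest=⌊3076635·32/10000⌋=9845; principal=108483-9845=98638; balance=3076635-98638=2977997
15. interest=⌊2977997·32/10000⌋=9529; principal=108483-9529=98954; balance=2977997-98954=2879043
16. interest=⌊2879043·32/10000⌋=9212; principal=108483-9212=99271; balance=2879043-99271=2779772
17. interest=⌊2779772·32/10000⌋=8895; principal=108483-8895=99588; balance=2779772-99588=2680184
18. interest=⌊2680184·32/10000⌋=8576; principal=108483-8576=99907; balance=2680184-99907=2580277
19. interest=⌊2580277·32/10000⌋=8256; principal=108483-8256=100227; balance=2580277-100227=2480050
20. interest=⌊2480050·32/10000⌋=7936; principal=108483-7936=100547; balance=2480050-100547=2379503
21. interest=⌊2379503·32/10000⌋=7614; principal=108483-7614=100869; balance=2379503-100869=2278634
22. interest=⌊2278634·32/10000⌋=7291; principal=108483-7291=101192; balance=2278634-101192=2177442
23. interest=⌊2177442·32/10000⌋=6967; principal=108483-6967=101516; balance=2177442-101516=2075926
24. interest=⌊2075926·32/10000⌋=6642; principal=108483-6642=101841; balance=2075926-101841=1974085
25. interest=⌊1974085·32/10000⌋=6317; principal=108483-6317=102166; balance=1974085-102166=1871919
26. interest=⌊1871919·32/10000⌋=5990; principal=108483-5990=102493; balance=1871919-102493=1769426
27. interest=⌊1769426·32/10000⌋=5662; principal=108483-5662=102821; balance=1769426-102821=1666605
28. interest=⌊1666605·32/10000⌋=5333; principal=108483-5333=103150; balance=1666605-103150=1563455
29. interest=⌊1563455·32/10000⌋=5003; principal=108483-5003=103480; balance=1563455-103480=1459975
30. interest=⌊1459975·32/10000⌋=4671; principal=108483-4671=103812; balance=1459975-103812=1356163
31. interest=⌊1356163·32/10000⌋=4339; principal=108483-4339=104144; balance=1356163-104144=1252019
32. interest=⌊1252019·32/10000⌋=4006; principal=108483-4006=104477; balance=1252019-104477=1147542
33. interest=⌊1147542·32/10000⌋=3672; principal=108483-3672=104811; balance=1147542-104811=1042731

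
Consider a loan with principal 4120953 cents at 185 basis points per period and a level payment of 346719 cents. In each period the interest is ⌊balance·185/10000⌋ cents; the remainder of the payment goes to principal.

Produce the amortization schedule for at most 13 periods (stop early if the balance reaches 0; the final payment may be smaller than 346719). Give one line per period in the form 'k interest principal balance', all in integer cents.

1 76237 270482 3850471
2 71233 275486 3574985
3 66137 280582 3294403
4 60946 285773 3008630
5 55659 291060 2717570
6 50275 296444 2421126
7 44790 301929 2119197
8 39205 307514 1811683
9 33516 313203 1498480
10 27721 318998 1179482
11 21820 324899 854583
12 15809 330910 523673
13 9687 337032 186641

1. interest=⌊4120953·185/10000⌋=76237; principal=346719-76237=270482; balance=4120953-270482=3850471
2. interest=⌊3850471·185/10000⌋=71233; principal=346719-71233=275486; balance=3850471-275486=3574985
3. interest=⌊3574985·185/10000⌋=66137; principal=346719-66137=280582; balance=3574985-280582=3294403
4. interest=⌊3294403·185/10000⌋=60946; principal=346719-60946=285773; balance=3294403-285773=3008630
5. interest=⌊3008630·185/10000⌋=55659; principal=346719-55659=291060; balance=3008630-291060=2717570
6. interest=⌊2717570·185/10000⌋=50275; principal=346719-50275=296444; balance=2717570-296444=2421126
7. interest=⌊2421126·185/10000⌋=44790; principal=346719-44790=301929; balance=2421126-301929=2119197
8. interest=⌊2119197·185/10000⌋=39205; principal=346719-39205=307514; balance=2119197-307514=1811683
9. interest=⌊1811683·185/10000⌋=33516; principal=346719-33516=313203; balance=1811683-313203=1498480
10. interest=⌊1498480·185/10000⌋=27721; principal=346719-27721=318998; balance=1498480-318998=1179482
11. interest=⌊1179482·185/10000⌋=21820; principal=346719-21820=324899; balance=1179482-324899=854583
12. interest=⌊854583·185/10000⌋=15809; principal=346719-15809=330910; balance=854583-330910=523673
13. interest=⌊523673·185/10000⌋=9687; principal=346719-9687=337032; balance=523673-337032=186641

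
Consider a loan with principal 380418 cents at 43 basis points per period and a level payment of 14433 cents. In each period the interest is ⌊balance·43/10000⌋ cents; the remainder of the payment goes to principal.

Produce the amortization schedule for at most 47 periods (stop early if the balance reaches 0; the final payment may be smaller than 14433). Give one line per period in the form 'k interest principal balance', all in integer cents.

1 1635 12798 367620
2 1580 12853 354767
3 1525 12908 341859
4 1469 12964 328895
5 1414 13019 315876
6 1358 13075 302801
7 1302 13131 289670
8 1245 13188 276482
9 1188 13245 263237
10 1131 13302 249935
11 1074 13359 236576
12 1017 13416 223160
13 959 13474 209686
14 901 13532 196154
15 843 13590 182564
16 785 13648 168916
17 726 13707 155209
18 667 13766 141443
19 608 13825 127618
20 548 13885 113733
21 489 13944 99789
22 429 14004 85785
23 368 14065 71720
24 308 14125 57595
25 247 14186 43409
26 186 14247 29162
27 125 14308 14854
28 63 14370 484
29 2 484 0

1. interest=⌊380418·43/10000⌋=1635; principal=14433-1635=12798; balance=380418-12798=367620
2. interest=⌊367620·43/10000⌋=1580; principal=14433-1580=12853; balance=367620-12853=354767
3. interest=⌊354767·43/10000⌋=1525; principal=14433-1525=12908; balance=354767-12908=341859
4. interest=⌊341859·43/10000⌋=1469; principal=14433-1469=12964; balance=341859-12964=328895
5. interest=⌊328895·43/10000⌋=1414; principal=14433-1414=13019; balance=328895-13019=315876
6. interest=⌊315876·43/10000⌋=1358; principal=14433-1358=13075; balance=315876-13075=302801
7. interest=⌊302801·43/10000⌋=1302; principal=14433-1302=13131; balance=302801-13131=289670
8. interest=⌊289670·43/10000⌋=1245; principal=14433-1245=13188; balance=289670-13188=276482
9. interest=⌊276482·43/10000⌋=1188; principal=14433-1188=13245; balance=276482-13245=263237
10. interest=⌊263237·43/10000⌋=1131; principal=14433-1131=13302; balance=263237-13302=249935
11. interest=⌊249935·43/10000⌋=1074; principal=14433-1074=13359; balance=249935-13359=236576
12. interest=⌊236576·43/10000⌋=1017; principal=14433-1017=13416; balance=236576-13416=223160
13. interest=⌊223160·43/10000⌋=959; principal=14433-959=13474; balance=223160-13474=209686
14. interest=⌊209686·43/10000⌋=901; principal=14433-901=13532; balance=209686-13532=196154
15. interest=⌊196154·43/10000⌋=843; principal=14433-843=13590; balance=196154-13590=182564
16. interest=⌊182564·43/10000⌋=785; principal=14433-785=13648; balance=182564-13648=168916
17. interest=⌊168916·43/10000⌋=726; principal=14433-726=13707; balance=168916-13707=155209
18. interest=⌊155209·43/10000⌋=667; principal=14433-667=13766; balance=155209-13766=141443
19. interest=⌊141443·43/10000⌋=608; principal=14433-608=13825; balance=141443-13825=127618
20. interest=⌊127618·43/10000⌋=548; principal=14433-548=13885; balance=127618-13885=113733
21. interest=⌊113733·43/10000⌋=489; principal=14433-489=13944; balance=113733-13944=99789
22. interest=⌊99789·43/10000⌋=429; principal=14433-429=14004; balance=99789-14004=85785
23. interest=⌊85785·43/10000⌋=368; principal=14433-368=14065; balance=85785-14065=71720
24. interest=⌊71720·43/10000⌋=308; principal=14433-308=14125; balance=71720-14125=57595
25. interest=⌊57595·43/10000⌋=247; principal=14433-247=14186; balance=57595-14186=43409
26. interest=⌊43409·43/10000⌋=186; principal=14433-186=14247; balance=43409-14247=29162
27. interest=⌊29162·43/10000⌋=125; principal=14433-125=14308; balance=29162-14308=14854
28. interest=⌊14854·43/10000⌋=63; principal=14433-63=14370; balance=14854-14370=484
29. interest=⌊484·43/10000⌋=2; principal=min(14433-2,484)=484; balance=484-484=0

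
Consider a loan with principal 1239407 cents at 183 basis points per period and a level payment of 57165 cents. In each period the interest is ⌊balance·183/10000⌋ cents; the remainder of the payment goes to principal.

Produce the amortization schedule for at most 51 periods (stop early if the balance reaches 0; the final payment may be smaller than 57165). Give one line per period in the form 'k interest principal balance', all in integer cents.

1 22681 34484 1204923
2 22050 35115 1169808
3 21407 35758 1134050
4 20753 36412 1097638
5 20086 37079 1060559
6 19408 37757 1022802
7 18717 38448 984354
8 18013 39152 945202
9 17297 39868 905334
10 16567 40598 864736
11 15824 41341 823395
12 15068 42097 781298
13 14297 42868 738430
14 13513 43652 694778
15 12714 44451 650327
16 11900 45265 605062
17 11072 46093 558969
18 10229 46936 512033
19 9370 47795 464238
20 8495 48670 415568
21 7604 49561 366007
22 6697 50468 315539
23 5774 51391 264148
24 4833 52332 211816
25 3876 53289 158527
26 2901 54264 104263
27 1908 55257 49006
28 896 49006 0

1. interest=⌊1239407·183/10000⌋=22681; principal=57165-22681=34484; balance=1239407-34484=1204923
2. interest=⌊1204923·183/10000⌋=22050; principal=57165-22050=35115; balance=1204923-35115=1169808
3. interest=⌊1169808·183/10000⌋=21407; principal=57165-21407=35758; balance=1169808-35758=1134050
4. interest=⌊1134050·183/10000⌋=20753; principal=57165-20753=36412; balance=1134050-36412=1097638
5. interest=⌊1097638·183/10000⌋=20086; principal=57165-20086=37079; balance=1097638-37079=1060559
6. interest=⌊1060559·183/10000⌋=19408; principal=57165-19408=37757; balance=1060559-37757=1022802
7. interest=⌊1022802·183/10000⌋=18717; principal=57165-18717=38448; balance=1022802-38448=984354
8. interest=⌊984354·183/10000⌋=18013; principal=57165-18013=39152; balance=984354-39152=945202
9. interest=⌊945202·183/10000⌋=17297; principal=57165-17297=39868; balance=945202-39868=905334
10. interest=⌊905334·183/10000⌋=16567; principal=57165-16567=40598; balance=905334-40598=864736
11. interest=⌊864736·183/10000⌋=15824; principal=57165-15824=41341; balance=864736-41341=823395
12. interest=⌊823395·183/10000⌋=15068; principal=57165-15068=42097; balance=823395-42097=781298
13. interest=⌊781298·183/10000⌋=14297; principal=57165-14297=42868; balance=781298-42868=738430
14. interest=⌊738430·183/10000⌋=13513; principal=57165-13513=43652; balance=738430-43652=694778
15. interest=⌊694778·183/10000⌋=12714; principal=57165-12714=44451; balance=694778-44451=650327
16. interest=⌊650327·183/10000⌋=11900; principal=57165-11900=45265; balance=650327-45265=605062
17. interest=⌊605062·183/10000⌋=11072; principal=57165-11072=46093; balance=605062-46093=558969
18. interest=⌊558969·183/10000⌋=10229; principal=57165-10229=46936; balance=558969-46936=512033
19. interest=⌊512033·183/10000⌋=9370; principal=57165-9370=47795; balance=512033-47795=464238
20. interest=⌊464238·183/10000⌋=8495; principal=57165-8495=48670; balance=464238-48670=415568
21. interest=⌊415568·183/10000⌋=7604; principal=57165-7604=49561; balance=415568-49561=366007
22. interest=⌊366007·183/10000⌋=6697; principal=57165-6697=50468; balance=366007-50468=315539
23. interest=⌊315539·183/10000⌋=5774; principal=57165-5774=51391; balance=315539-51391=264148
24. interest=⌊264148·183/10000⌋=4833; principal=57165-4833=52332; balance=264148-52332=211816
25. interest=⌊211816·183/10000⌋=3876; principal=57165-3876=53289; balance=211816-53289=158527
26. interest=⌊158527·183/10000⌋=2901; principal=57165-2901=54264; balance=158527-54264=104263
27. interest=⌊104263·183/10000⌋=1908; principal=57165-1908=55257; balance=104263-55257=49006
28. interest=⌊49006·183/10000⌋=896; principal=min(57165-896,49006)=49006; balance=49006-49006=0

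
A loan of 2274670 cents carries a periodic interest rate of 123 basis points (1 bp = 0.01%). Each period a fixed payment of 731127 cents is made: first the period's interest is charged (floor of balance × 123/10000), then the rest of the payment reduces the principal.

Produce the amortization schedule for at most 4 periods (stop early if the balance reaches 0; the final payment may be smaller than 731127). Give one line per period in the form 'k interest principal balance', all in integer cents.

1. interest=⌊2274670·123/10000⌋=27978; principal=731127-27978=703149; balance=2274670-703149=1571521
2. interest=⌊1571521·123/10000⌋=19329; principal=731127-19329=711798; balance=1571521-711798=859723
3. interest=⌊859723·123/10000⌋=10574; principal=731127-10574=720553; balance=859723-720553=139170
4. interest=⌊139170·123/10000⌋=1711; principal=min(731127-1711,139170)=139170; balance=139170-139170=0

1 27978 703149 1571521
2 19329 711798 859723
3 10574 720553 139170
4 1711 139170 0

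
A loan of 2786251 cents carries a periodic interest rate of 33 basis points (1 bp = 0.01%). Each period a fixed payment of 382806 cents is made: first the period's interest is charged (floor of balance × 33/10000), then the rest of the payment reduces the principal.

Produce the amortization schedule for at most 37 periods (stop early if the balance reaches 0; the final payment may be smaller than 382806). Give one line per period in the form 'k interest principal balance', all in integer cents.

1 9194 373612 2412639
2 7961 374845 2037794
3 6724 376082 1661712
4 5483 377323 1284389
5 4238 378568 905821
6 2989 379817 526004
7 1735 381071 144933
8 478 144933 0

1. interest=⌊2786251·33/10000⌋=9194; principal=382806-9194=373612; balance=2786251-373612=2412639
2. interest=⌊2412639·33/10000⌋=7961; principal=382806-7961=374845; balance=2412639-374845=2037794
3. interest=⌊2037794·33/10000⌋=6724; principal=382806-6724=376082; balance=2037794-376082=1661712
4. interest=⌊1661712·33/10000⌋=5483; principal=382806-5483=377323; balance=1661712-377323=1284389
5. interest=⌊1284389·33/10000⌋=4238; principal=382806-4238=378568; balance=1284389-378568=905821
6. interest=⌊905821·33/10000⌋=2989; principal=382806-2989=379817; balance=905821-379817=526004
7. interest=⌊526004·33/10000⌋=1735; principal=382806-1735=381071; balance=526004-381071=144933
8. interest=⌊144933·33/10000⌋=478; principal=min(382806-478,144933)=144933; balance=144933-144933=0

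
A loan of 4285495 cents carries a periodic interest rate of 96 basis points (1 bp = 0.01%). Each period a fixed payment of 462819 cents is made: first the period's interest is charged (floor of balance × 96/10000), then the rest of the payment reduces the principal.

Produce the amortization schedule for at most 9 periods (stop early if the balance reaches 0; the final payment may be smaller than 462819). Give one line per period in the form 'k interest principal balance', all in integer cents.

1. interest=⌊4285495·96/10000⌋=41140; principal=462819-41140=421679; balance=4285495-421679=3863816
2. interest=⌊3863816·96/10000⌋=37092; principal=462819-37092=425727; balance=3863816-425727=3438089
3. interest=⌊3438089·96/10000⌋=33005; principal=462819-33005=429814; balance=3438089-429814=3008275
4. interest=⌊3008275·96/10000⌋=28879; principal=462819-28879=433940; balance=3008275-433940=2574335
5. interest=⌊2574335·96/10000⌋=24713; principal=462819-24713=438106; balance=2574335-438106=2136229
6. interest=⌊2136229·96/10000⌋=20507; principal=462819-20507=442312; balance=2136229-442312=1693917
7. interest=⌊1693917·96/10000⌋=16261; principal=462819-16261=446558; balance=1693917-446558=1247359
8. interest=⌊1247359·96/10000⌋=11974; principal=462819-11974=450845; balance=1247359-450845=796514
9. interest=⌊796514·96/10000⌋=7646; principal=462819-7646=455173; balance=796514-455173=341341

1 41140 421679 3863816
2 37092 425727 3438089
3 33005 429814 3008275
4 28879 433940 2574335
5 24713 438106 2136229
6 20507 442312 1693917
7 16261 446558 1247359
8 11974 450845 796514
9 7646 455173 341341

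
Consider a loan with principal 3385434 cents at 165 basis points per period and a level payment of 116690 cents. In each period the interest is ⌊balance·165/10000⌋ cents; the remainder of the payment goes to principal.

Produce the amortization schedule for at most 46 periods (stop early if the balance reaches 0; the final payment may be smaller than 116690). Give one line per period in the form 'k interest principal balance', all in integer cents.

1. interest=⌊3385434·165/10000⌋=55859; principal=116690-55859=60831; balance=3385434-60831=3324603
2. interest=⌊3324603·165/10000⌋=54855; principal=116690-54855=61835; balance=3324603-61835=3262768
3. interest=⌊3262768·165/10000⌋=53835; principal=116690-53835=62855; balance=3262768-62855=3199913
4. interest=⌊3199913·165/10000⌋=52798; principal=116690-52798=63892; balance=3199913-63892=3136021
5. interest=⌊3136021·165/10000⌋=51744; principal=116690-51744=64946; balance=3136021-64946=3071075
6. interest=⌊3071075·165/10000⌋=50672; principal=116690-50672=66018; balance=3071075-66018=3005057
7. interest=⌊3005057·165/10000⌋=49583; principal=116690-49583=67107; balance=3005057-67107=2937950
8. interest=⌊2937950·165/10000⌋=48476; principal=116690-48476=68214; balance=2937950-68214=2869736
9. interest=⌊2869736·165/10000⌋=47350; principal=116690-47350=69340; balance=2869736-69340=2800396
10. interest=⌊2800396·165/10000⌋=46206; principal=116690-46206=70484; balance=2800396-70484=2729912
11. interest=⌊2729912·165/10000⌋=45043; principal=116690-45043=71647; balance=2729912-71647=2658265
12. interest=⌊2658265·165/10000⌋=43861; principal=116690-43861=72829; balance=2658265-72829=2585436
13. interest=⌊2585436·165/10000⌋=42659; principal=116690-42659=74031; balance=2585436-74031=2511405
14. interest=⌊2511405·165/10000⌋=41438; principal=116690-41438=75252; balance=2511405-75252=2436153
15. interest=⌊2436153·165/10000⌋=40196; principal=116690-40196=76494; balance=2436153-76494=2359659
16. interest=⌊2359659·165/10000⌋=38934; principal=116690-38934=77756; balance=2359659-77756=2281903
17. interest=⌊2281903·165/10000⌋=37651; principal=116690-37651=79039; balance=2281903-79039=2202864
18. interest=⌊2202864·165/10000⌋=36347; principal=116690-36347=80343; balance=2202864-80343=2122521
19. interest=⌊2122521·165/10000⌋=35021; principal=116690-35021=81669; balance=2122521-81669=2040852
20. interest=⌊2040852·165/10000⌋=33674; principal=116690-33674=83016; balance=2040852-83016=1957836
21. interest=⌊1957836·165/10000⌋=32304; principal=116690-32304=84386; balance=1957836-84386=1873450
22. interest=⌊1873450·165/10000⌋=30911; principal=116690-30911=85779; balance=1873450-85779=1787671
23. interest=⌊1787671·165/10000⌋=29496; principal=116690-29496=87194; balance=1787671-87194=1700477
24. interest=⌊1700477·165/10000⌋=28057; principal=116690-28057=88633; balance=1700477-88633=1611844
25. interest=⌊1611844·165/10000⌋=26595; principal=116690-26595=90095; balance=1611844-90095=1521749
26. interest=⌊1521749·165/10000⌋=25108; principal=116690-25108=91582; balance=1521749-91582=1430167
27. interest=⌊1430167·165/10000⌋=23597; principal=116690-23597=93093; balance=1430167-93093=1337074
28. interest=⌊1337074·165/10000⌋=22061; principal=116690-22061=94629; balance=1337074-94629=1242445
29. interest=⌊1242445·165/10000⌋=20500; principal=116690-20500=96190; balance=1242445-96190=1146255
30. interest=⌊1146255·165/10000⌋=18913; principal=116690-18913=97777; balance=1146255-97777=1048478
31. interest=⌊1048478·165/10000⌋=17299; principal=116690-17299=99391; balance=1048478-99391=949087
32. interest=⌊949087·165/10000⌋=15659; principal=116690-15659=101031; balance=949087-101031=848056
33. interest=⌊848056·165/10000⌋=13992; principal=116690-13992=102698; balance=848056-102698=745358
34. interest=⌊745358·165/10000⌋=12298; principal=116690-12298=104392; balance=745358-104392=640966
35. interest=⌊640966·165/10000⌋=10575; principal=116690-10575=106115; balance=640966-106115=534851
36. interest=⌊534851·165/10000⌋=8825; principal=116690-8825=107865; balance=534851-107865=426986
37. interest=⌊426986·165/10000⌋=7045; principal=116690-7045=109645; balance=426986-109645=317341
38. interest=⌊317341·165/10000⌋=5236; principal=116690-5236=111454; balance=317341-111454=205887
39. interest=⌊205887·165/10000⌋=3397; principal=116690-3397=113293; balance=205887-113293=92594
40. interest=⌊92594·165/10000⌋=1527; principal=min(116690-1527,92594)=92594; balance=92594-92594=0

1 55859 60831 3324603
2 54855 61835 3262768
3 53835 62855 3199913
4 52798 63892 3136021
5 51744 64946 3071075
6 50672 66018 3005057
7 49583 67107 2937950
8 48476 68214 2869736
9 47350 69340 2800396
10 46206 70484 2729912
11 45043 71647 2658265
12 43861 72829 2585436
13 42659 74031 2511405
14 41438 75252 2436153
15 40196 76494 2359659
16 38934 77756 2281903
17 37651 79039 2202864
18 36347 80343 2122521
19 35021 81669 2040852
20 33674 83016 1957836
21 32304 84386 1873450
22 30911 85779 1787671
23 29496 87194 1700477
24 28057 88633 1611844
25 26595 90095 1521749
26 25108 91582 1430167
27 23597 93093 1337074
28 22061 94629 1242445
29 20500 96190 1146255
30 18913 97777 1048478
31 17299 99391 949087
32 15659 101031 848056
33 13992 102698 745358
34 12298 104392 640966
35 10575 106115 534851
36 8825 107865 426986
37 7045 109645 317341
38 5236 111454 205887
39 3397 113293 92594
40 1527 92594 0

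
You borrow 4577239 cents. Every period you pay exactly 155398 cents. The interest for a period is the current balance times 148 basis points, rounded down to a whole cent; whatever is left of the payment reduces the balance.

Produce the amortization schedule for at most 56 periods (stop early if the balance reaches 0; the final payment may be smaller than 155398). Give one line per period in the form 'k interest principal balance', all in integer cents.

1 67743 87655 4489584
2 66445 88953 4400631
3 65129 90269 4310362
4 63793 91605 4218757
5 62437 92961 4125796
6 61061 94337 4031459
7 59665 95733 3935726
8 58248 97150 3838576
9 56810 98588 3739988
10 55351 100047 3639941
11 53871 101527 3538414
12 52368 103030 3435384
13 50843 104555 3330829
14 49296 106102 3224727
15 47725 107673 3117054
16 46132 109266 3007788
17 44515 110883 2896905
18 42874 112524 2784381
19 41208 114190 2670191
20 39518 115880 2554311
21 37803 117595 2436716
22 36063 119335 2317381
23 34297 121101 2196280
24 32504 122894 2073386
25 30686 124712 1948674
26 28840 126558 1822116
27 26967 128431 1693685
28 25066 130332 1563353
29 23137 132261 1431092
30 21180 134218 1296874
31 19193 136205 1160669
32 17177 138221 1022448
33 15132 140266 882182
34 13056 142342 739840
35 10949 144449 595391
36 8811 146587 448804
37 6642 148756 300048
38 4440 150958 149090
39 2206 149090 0

1. interest=⌊4577239·148/10000⌋=67743; principal=155398-67743=87655; balance=4577239-87655=4489584
2. interest=⌊4489584·148/10000⌋=66445; principal=155398-66445=88953; balance=4489584-88953=4400631
3. interest=⌊4400631·148/10000⌋=65129; principal=155398-65129=90269; balance=4400631-90269=4310362
4. interest=⌊4310362·148/10000⌋=63793; principal=155398-63793=91605; balance=4310362-91605=4218757
5. interest=⌊4218757·148/10000⌋=62437; principal=155398-62437=92961; balance=4218757-92961=4125796
6. interest=⌊4125796·148/10000⌋=61061; principal=155398-61061=94337; balance=4125796-94337=4031459
7. interest=⌊4031459·148/10000⌋=59665; principal=155398-59665=95733; balance=4031459-95733=3935726
8. interest=⌊3935726·148/10000⌋=58248; principal=155398-58248=97150; balance=3935726-97150=3838576
9. interest=⌊3838576·148/10000⌋=56810; principal=155398-56810=98588; balance=3838576-98588=3739988
10. interest=⌊3739988·148/10000⌋=55351; principal=155398-55351=100047; balance=3739988-100047=3639941
11. interest=⌊3639941·148/10000⌋=53871; principal=155398-53871=101527; balance=3639941-101527=3538414
12. interest=⌊3538414·148/10000⌋=52368; principal=155398-52368=103030; balance=3538414-103030=3435384
13. interest=⌊3435384·148/10000⌋=50843; principal=155398-50843=104555; balance=3435384-104555=3330829
14. interest=⌊3330829·148/10000⌋=49296; principal=155398-49296=106102; balance=3330829-106102=3224727
15. interest=⌊3224727·148/10000⌋=47725; principal=155398-47725=107673; balance=3224727-107673=3117054
16. interest=⌊3117054·148/10000⌋=46132; principal=155398-46132=109266; balance=3117054-109266=3007788
17. interest=⌊3007788·148/10000⌋=44515; principal=155398-44515=110883; balance=3007788-110883=2896905
18. interest=⌊2896905·148/10000⌋=42874; principal=155398-42874=112524; balance=2896905-112524=2784381
19. interest=⌊2784381·148/10000⌋=41208; principal=155398-41208=114190; balance=2784381-114190=2670191
20. interest=⌊2670191·148/10000⌋=39518; principal=155398-39518=115880; balance=2670191-115880=2554311
21. interest=⌊2554311·148/10000⌋=37803; principal=155398-37803=117595; balance=2554311-117595=2436716
22. interest=⌊2436716·148/10000⌋=36063; principal=155398-36063=119335; balance=2436716-119335=2317381
23. interest=⌊2317381·148/10000⌋=34297; principal=155398-34297=121101; balance=2317381-121101=2196280
24. interest=⌊2196280·148/10000⌋=32504; principal=155398-32504=122894; balance=2196280-122894=2073386
25. interest=⌊2073386·148/10000⌋=30686; principal=155398-30686=124712; balance=2073386-124712=1948674
26. interest=⌊1948674·148/10000⌋=28840; principal=155398-28840=126558; balance=1948674-126558=1822116
27. interest=⌊1822116·148/10000⌋=26967; principal=155398-26967=128431; balance=1822116-128431=1693685
28. interest=⌊1693685·148/10000⌋=25066; principal=155398-25066=130332; balance=1693685-130332=1563353
29. interest=⌊1563353·148/10000⌋=23137; principal=155398-23137=132261; balance=1563353-132261=1431092
30. interest=⌊1431092·148/10000⌋=21180; principal=155398-21180=134218; balance=1431092-134218=1296874
31. interest=⌊1296874·148/10000⌋=19193; principal=155398-19193=136205; balance=1296874-136205=1160669
32. interest=⌊1160669·148/10000⌋=17177; principal=155398-17177=138221; balance=1160669-138221=1022448
33. interest=⌊1022448·148/10000⌋=15132; principal=155398-15132=140266; balance=1022448-140266=882182
34. interest=⌊882182·148/10000⌋=13056; principal=155398-13056=142342; balance=882182-142342=739840
35. interest=⌊739840·148/10000⌋=10949; principal=155398-10949=144449; balance=739840-144449=595391
36. interest=⌊595391·148/10000⌋=8811; principal=155398-8811=146587; balance=595391-146587=448804
37. interest=⌊448804·148/10000⌋=6642; principal=155398-6642=148756; balance=448804-148756=300048
38. interest=⌊300048·148/10000⌋=4440; principal=155398-4440=150958; balance=300048-150958=149090
39. interest=⌊149090·148/10000⌋=2206; principal=min(155398-2206,149090)=149090; balance=149090-149090=0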